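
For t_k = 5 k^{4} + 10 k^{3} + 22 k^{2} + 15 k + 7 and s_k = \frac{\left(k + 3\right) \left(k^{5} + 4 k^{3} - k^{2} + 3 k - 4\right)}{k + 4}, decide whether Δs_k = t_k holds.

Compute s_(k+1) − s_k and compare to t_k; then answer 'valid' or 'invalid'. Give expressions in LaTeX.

s_(k+1) = (k + 4)*(3*k + (k + 1)**5 + 4*(k + 1)**3 - (k + 1)**2 - 1)/(k + 5)
s_(k+1) − s_k = (5*k**6 + 51*k**5 + 182*k**4 + 355*k**3 + 478*k**2 + 299*k + 108)/(k**2 + 9*k + 20)
(s_(k+1) − s_k) − t_k = 2*(-2*k**5 - 15*k**4 - 29*k**3 - 52*k**2 - 32*k - 16)/(k**2 + 9*k + 20)

Invalid: residual \frac{2 \left(- 2 k^{5} - 15 k^{4} - 29 k^{3} - 52 k^{2} - 32 k - 16\right)}{k^{2} + 9 k + 20} ≠ 0.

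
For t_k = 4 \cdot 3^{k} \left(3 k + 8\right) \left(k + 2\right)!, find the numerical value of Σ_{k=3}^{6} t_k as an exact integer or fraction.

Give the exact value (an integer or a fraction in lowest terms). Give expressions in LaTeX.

Σ = 3174461280

The ratio is 3*(k + 3)*(3*k + 11)/(3*k + 8).
Normal form (A,B,C) = (3*k + 9, 1, k + 8/3).
Need (3*k + 9)·f(k+1) − (1)·f(k) = k + 8/3.
From deg A=1, deg B=0, deg C=1: d=0.
Match coefficients ⇒ f(k) = 1/3.
Certificate R = B(k−1)f/C = 1/(3*k + 8) gives s_k = 4*3**k*factorial(k + 2).
Check: Δs_k = 4*3**k*(3*k + 8)*factorial(k + 2). ✓
Evaluate s at k=7 and k=3: 3174474240 and 12960; difference 3174461280.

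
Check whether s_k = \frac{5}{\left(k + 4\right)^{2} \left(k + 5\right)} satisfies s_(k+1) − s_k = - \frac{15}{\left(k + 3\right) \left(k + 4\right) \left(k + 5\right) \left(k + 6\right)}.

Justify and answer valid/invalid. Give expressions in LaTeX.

s_(k+1) = 5/((k + 5)**2*(k + 6))
s_(k+1) − s_k = 5*((k + 4)**2 - (k + 5)*(k + 6))/((k + 4)**2*(k + 5)**2*(k + 6))
(s_(k+1) − s_k) − t_k = 10*(2*k + 9)/(k**6 + 27*k**5 + 301*k**4 + 1773*k**3 + 5818*k**2 + 10080*k + 7200)

Invalid: residual \frac{10 \left(2 k + 9\right)}{k^{6} + 27 k^{5} + 301 k^{4} + 1773 k^{3} + 5818 k^{2} + 10080 k + 7200} ≠ 0.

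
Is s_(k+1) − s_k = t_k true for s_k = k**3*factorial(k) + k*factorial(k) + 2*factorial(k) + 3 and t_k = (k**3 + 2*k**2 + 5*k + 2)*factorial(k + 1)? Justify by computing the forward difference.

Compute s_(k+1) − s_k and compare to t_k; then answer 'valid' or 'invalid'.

valid; difference matches t_k

s_(k+1) = k**4*factorial(k) + 4*k**3*factorial(k) + 7*k**2*factorial(k) + 8*k*factorial(k) + 4*factorial(k) + 3
s_(k+1) − s_k = (k**3 + 2*k**2 + 5*k + 2)*factorial(k + 1)
(s_(k+1) − s_k) − t_k = 0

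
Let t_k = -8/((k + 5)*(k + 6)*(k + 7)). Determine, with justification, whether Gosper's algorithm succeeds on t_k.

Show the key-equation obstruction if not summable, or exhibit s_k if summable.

Yes. s_k = 2*k*(-k - 11)/(15*(k + 5)*(k + 6)).

The ratio is (k + 5)/(k + 8).
Gosper form: A/B · C(k+1)/C(k) with A=k + 5, B=k + 8, C=1.
Solve (k + 5)·f(k+1) − (k + 7)·f(k) = 1.
Degrees (1,1,0) ⇒ d ≤ 2.
Coefficient equations give f(k) = k*(k + 11)/60.
R(k) = B(k−1)·f(k)/C(k) = k*(k + 7)*(k + 11)/60; s_k = R·t_k = 2*k*(-k - 11)/(15*(k + 5)*(k + 6)).
Δs = -8/(k**3 + 18*k**2 + 107*k + 210), as required.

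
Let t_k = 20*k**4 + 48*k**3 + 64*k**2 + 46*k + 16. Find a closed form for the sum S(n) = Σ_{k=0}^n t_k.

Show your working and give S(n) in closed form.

The ratio is (10*k**4 + 64*k**3 + 164*k**2 + 199*k + 97)/(10*k**4 + 24*k**3 + 32*k**2 + 23*k + 8).
Gosper form: A/B · C(k+1)/C(k) with A=1, B=1, C=k**4 + 12*k**3/5 + 16*k**2/5 + 23*k/10 + 4/5.
f must satisfy (1)·f(k+1) − (1)·f(k) = k**4 + 12*k**3/5 + 16*k**2/5 + 23*k/10 + 4/5.
Degrees (0,0,4) ⇒ d ≤ 5.
Solving with deg f ≤ 5: f(k) = k*(4*k**4 + 2*k**3 + 4*k**2 + 3*k + 3)/20.
Get s_k = R·t_k = k*(4*k**4 + 2*k**3 + 4*k**2 + 3*k + 3) with R(k) = B(k−1)f(k)/C(k) = k*(4*k**4 + 2*k**3 + 4*k**2 + 3*k + 3)/(2*(10*k**4 + 24*k**3 + 32*k**2 + 23*k + 8)).
s_(k+1) − s_k = 20*k**4 + 48*k**3 + 64*k**2 + 46*k + 16 = t_k.
Evaluate: s_(n+1) = 4*n**5 + 22*n**4 + 52*n**3 + 67*n**2 + 49*n + 16; subtract s_(0) = 0 ⇒ S(n) = 4*n**5 + 22*n**4 + 52*n**3 + 67*n**2 + 49*n + 16.

S(n) = 4*n**5 + 22*n**4 + 52*n**3 + 67*n**2 + 49*n + 16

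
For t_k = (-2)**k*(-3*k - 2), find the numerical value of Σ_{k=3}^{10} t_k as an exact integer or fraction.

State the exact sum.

Σ = -22504

Step 1: r(k) = 2*(-3*k - 5)/(3*k + 2).
So A=-2 and B=1, with C=k + 2/3.
Solve (-2)·f(k+1) − (1)·f(k) = k + 2/3.
d = 1 from the (0,0,1) case.
Solve for f: f(k) = -k/3 (degree 1 ≤ 1).
Certificate R = B(k−1)f/C = -k/(3*k + 2) gives s_k = (-2)**k*k.
Check: Δs_k = (-2)**k*(-3*k - 2). ✓
Σ_(k=3)^(10) t_k = s_(11) − s_(3) = -22528 − (-24) = -22504.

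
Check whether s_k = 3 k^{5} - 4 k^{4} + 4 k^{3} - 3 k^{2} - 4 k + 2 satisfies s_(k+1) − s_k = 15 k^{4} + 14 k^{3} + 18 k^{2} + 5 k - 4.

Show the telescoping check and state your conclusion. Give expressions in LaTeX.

valid (s_(k+1) − s_k reduces to t_k)

s_(k+1) = 3*k**5 + 11*k**4 + 18*k**3 + 15*k**2 + k - 2
s_(k+1) − s_k = 15*k**4 + 14*k**3 + 18*k**2 + 5*k - 4
(s_(k+1) − s_k) − t_k = 0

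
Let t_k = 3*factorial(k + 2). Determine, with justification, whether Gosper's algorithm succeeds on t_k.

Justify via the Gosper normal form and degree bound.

No — key equation has no polynomial f.

r(k) = k + 3 after simplifying.
A = k + 3, B = 1, C = 1.
Need (k + 3)·f(k+1) − (1)·f(k) = 1.
deg f ≤ -1 (via 1,0,0).
Negative degree bound (-1): no f exists, t_k not Gosper-summable.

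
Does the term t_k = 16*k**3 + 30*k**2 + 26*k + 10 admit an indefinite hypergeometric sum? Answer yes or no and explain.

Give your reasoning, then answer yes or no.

r(k) = (8*k**3 + 39*k**2 + 67*k + 41)/(8*k**3 + 15*k**2 + 13*k + 5) after simplifying.
So A=1 and B=1, with C=k**3 + 15*k**2/8 + 13*k/8 + 5/8.
Need (1)·f(k+1) − (1)·f(k) = k**3 + 15*k**2/8 + 13*k/8 + 5/8.
From deg A=0, deg B=0, deg C=3: d=4.
Solve for f: f(k) = k*(2*k**3 + k**2 + k + 1)/8 (degree 4 ≤ 4).
R(k) = B(k−1)·f(k)/C(k) = k*(2*k**3 + k**2 + k + 1)/(8*k**3 + 15*k**2 + 13*k + 5); s_k = R·t_k = 2*k*(2*k**3 + k**2 + k + 1).
Check: Δs_k = 16*k**3 + 30*k**2 + 26*k + 10. ✓

Yes. s_k = 2*k*(2*k**3 + k**2 + k + 1).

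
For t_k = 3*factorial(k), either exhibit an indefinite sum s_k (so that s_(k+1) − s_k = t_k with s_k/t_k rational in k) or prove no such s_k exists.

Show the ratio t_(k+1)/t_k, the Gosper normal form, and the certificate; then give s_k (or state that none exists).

none — t_k is not Gosper-summable

Ratio r(k) = k + 1.
Normal form (A,B,C) = (k + 1, 1, 1).
Set up (k + 1)·f(k+1) − (1)·f(k) − (1) = 0.
Degrees (1,0,0) ⇒ d ≤ -1.
Negative degree bound (-1): no f exists, t_k not Gosper-summable.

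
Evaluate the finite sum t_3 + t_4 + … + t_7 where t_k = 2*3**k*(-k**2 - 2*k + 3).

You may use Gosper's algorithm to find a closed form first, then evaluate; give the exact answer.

Σ = -347652

Ratio r(k) = 3*k*(k + 4)/(k**2 + 2*k - 3).
Normal form (A,B,C) = (3, 1, k**2 + 2*k - 3).
Key eq: (3)·f(k+1) = (1)·f(k) + (k**2 + 2*k - 3).
From deg A=0, deg B=0, deg C=2: d=2.
A polynomial solution: f(k) = (k**2 - k - 3)/2.
Get s_k = R·t_k = 3**k*(-k**2 + k + 3) with R(k) = B(k−1)f(k)/C(k) = (k**2 - k - 3)/(2*(k - 1)*(k + 3)).
Verify: 2*3**k*(-k**2 - 2*k + 3) matches t_k.
Evaluate s at k=8 and k=3: -347733 and -81; difference -347652.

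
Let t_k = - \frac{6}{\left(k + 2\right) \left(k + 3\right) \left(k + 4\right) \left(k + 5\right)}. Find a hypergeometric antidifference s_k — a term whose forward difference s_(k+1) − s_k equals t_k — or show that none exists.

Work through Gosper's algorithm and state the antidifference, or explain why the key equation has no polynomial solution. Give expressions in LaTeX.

s_k = \frac{k \left(- k^{2} - 9 k - 26\right)}{12 \left(k + 2\right) \left(k + 3\right) \left(k + 4\right)}

Ratio r(k) = (k + 2)/(k + 6).
Take A(k)=k + 2, B(k)=k + 6, C(k)=1.
Need (k + 2)·f(k+1) − (k + 5)·f(k) = 1.
From deg A=1, deg B=1, deg C=0: d=3.
A polynomial solution: f(k) = k*(k**2 + 9*k + 26)/72.
Get s_k = R·t_k = k*(-k**2 - 9*k - 26)/(12*(k + 2)*(k + 3)*(k + 4)) with R(k) = B(k−1)f(k)/C(k) = k*(k + 5)*(k**2 + 9*k + 26)/72.
Verify: -6/(k**4 + 14*k**3 + 71*k**2 + 154*k + 120) matches t_k.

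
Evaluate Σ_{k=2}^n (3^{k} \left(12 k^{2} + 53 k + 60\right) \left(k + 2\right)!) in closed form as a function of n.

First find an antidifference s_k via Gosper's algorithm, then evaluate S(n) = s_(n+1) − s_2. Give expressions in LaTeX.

Ratio r(k) = 3*(12*k**3 + 113*k**2 + 356*k + 375)/(12*k**2 + 53*k + 60).
A = 3*k + 9, B = 1, C = k**2 + 53*k/12 + 5.
f must satisfy (3*k + 9)·f(k+1) − (1)·f(k) = k**2 + 53*k/12 + 5.
From deg A=1, deg B=0, deg C=2: d=1.
Match coefficients ⇒ f(k) = (4*k + 3)/12.
Certificate R = B(k−1)f/C = (4*k + 3)/(12*k**2 + 53*k + 60) gives s_k = 3**k*(4*k + 3)*factorial(k + 2).
Verify: 3**k*(12*k**2 + 53*k + 60)*factorial(k + 2) matches t_k.
Evaluate: s_(n+1) = 3**(n + 1)*(4*n + 7)*factorial(n + 3); subtract s_(2) = 2376 ⇒ S(n) = 12*3**n*n*factorial(n + 3) + 21*3**n*factorial(n + 3) - 2376.

S(n) = 12 \cdot 3^{n} n \left(n + 3\right)! + 21 \cdot 3^{n} \left(n + 3\right)! - 2376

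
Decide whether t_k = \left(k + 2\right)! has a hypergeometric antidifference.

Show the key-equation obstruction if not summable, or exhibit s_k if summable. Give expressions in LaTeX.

The ratio is k + 3.
Factor: A=k + 3; B=1; C=1.
Need (k + 3)·f(k+1) − (1)·f(k) = 1.
d = -1 from the (1,0,0) case.
Bound -1 < 0, so the key equation has no polynomial solution.

No. Not Gosper-summable.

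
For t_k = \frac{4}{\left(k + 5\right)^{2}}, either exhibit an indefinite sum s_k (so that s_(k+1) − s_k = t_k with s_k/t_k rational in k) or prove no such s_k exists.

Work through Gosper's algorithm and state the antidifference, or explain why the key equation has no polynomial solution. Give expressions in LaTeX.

none — t_k is not Gosper-summable

The ratio is (k + 5)**2/(k + 6)**2.
So A=k**2 + 10*k + 25 and B=k**2 + 12*k + 36, with C=1.
Need (k**2 + 10*k + 25)·f(k+1) − (k**2 + 10*k + 25)·f(k) = 1.
From deg A=2, deg B=2, deg C=0: d=0.
Put f(k) = c0: A·f(k+1) − B(k−1)·f(k) − C = -1; need -1 = 0 — inconsistent ⇒ no f, not summable.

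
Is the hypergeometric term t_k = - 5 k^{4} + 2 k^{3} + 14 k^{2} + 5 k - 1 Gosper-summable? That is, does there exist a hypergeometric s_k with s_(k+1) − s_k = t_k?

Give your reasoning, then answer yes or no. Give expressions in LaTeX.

Yes. s_k = k \left(- k^{4} + 3 k^{3} + 2 k^{2} - 4 k - 1\right).

Compute t_(k+1)/t_k: get (5*k**4 + 18*k**3 + 10*k**2 - 19*k - 15)/(5*k**4 - 2*k**3 - 14*k**2 - 5*k + 1).
Take A(k)=1, B(k)=1, C(k)=k**4 - 2*k**3/5 - 14*k**2/5 - k + 1/5.
f must satisfy (1)·f(k+1) − (1)·f(k) = k**4 - 2*k**3/5 - 14*k**2/5 - k + 1/5.
Bound: deg f ≤ 5.
Solve for f: f(k) = k*(k**4 - 3*k**3 - 2*k**2 + 4*k + 1)/5 (degree 5 ≤ 5).
Then R = B(k−1)f/C = k*(k**4 - 3*k**3 - 2*k**2 + 4*k + 1)/(5*k**4 - 2*k**3 - 14*k**2 - 5*k + 1), so s_k = R(k)·t_k = k*(-k**4 + 3*k**3 + 2*k**2 - 4*k - 1).
s_(k+1) − s_k = -5*k**4 + 2*k**3 + 14*k**2 + 5*k - 1 = t_k.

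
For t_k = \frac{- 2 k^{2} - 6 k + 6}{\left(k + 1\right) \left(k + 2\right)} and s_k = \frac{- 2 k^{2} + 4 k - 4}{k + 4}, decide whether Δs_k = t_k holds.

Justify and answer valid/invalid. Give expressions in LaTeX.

s_(k+1) = 2*(-k**2 - 1)/(k + 5)
s_(k+1) − s_k = 2*(-k**2 - 9*k + 6)/(k**2 + 9*k + 20)
(s_(k+1) − s_k) − t_k = 6*(7*k**2 + 11*k - 16)/(k**4 + 12*k**3 + 49*k**2 + 78*k + 40)

Invalid: residual \frac{6 \left(7 k^{2} + 11 k - 16\right)}{k^{4} + 12 k^{3} + 49 k^{2} + 78 k + 40} ≠ 0.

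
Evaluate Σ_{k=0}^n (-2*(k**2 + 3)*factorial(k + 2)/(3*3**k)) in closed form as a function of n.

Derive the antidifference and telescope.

Step 1: r(k) = (k + 3)*((k + 1)**2 + 3)/(3*(k**2 + 3)).
Normal form (A,B,C) = (k/3 + 1, 1, k**2 + 3).
f must satisfy (k/3 + 1)·f(k+1) − (1)·f(k) = k**2 + 3.
From deg A=1, deg B=0, deg C=2: d=1.
A polynomial solution: f(k) = 3*(k - 1).
So s_k = (B(k−1)f/C)·t_k = (3*(k - 1)/(k**2 + 3))·t_k = -2*(k - 1)*factorial(k + 2)/3**k.
Check: Δs_k = -2*(k**2 + 3)*factorial(k + 2)/(3*3**k). ✓
Evaluate: s_(n+1) = -2*3**(-n - 1)*n*factorial(n + 3); subtract s_(0) = 4 ⇒ S(n) = -4 - 2*n*factorial(n + 3)/(3*3**n).

S(n) = -4 - 2*n*factorial(n + 3)/(3*3**n)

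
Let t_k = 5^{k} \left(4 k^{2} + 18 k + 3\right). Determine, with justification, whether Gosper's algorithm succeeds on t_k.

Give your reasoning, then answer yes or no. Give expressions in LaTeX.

Step 1: r(k) = 5*(4*k**2 + 26*k + 25)/(4*k**2 + 18*k + 3).
Factor: A=5; B=1; C=k**2 + 9*k/2 + 3/4.
Need (5)·f(k+1) − (1)·f(k) = k**2 + 9*k/2 + 3/4.
d = 2 from the (0,0,2) case.
Solve for f: f(k) = (k - 1)*(k + 3)/4 (degree 2 ≤ 2).
Get s_k = R·t_k = 5**k*(k**2 + 2*k - 3) with R(k) = B(k−1)f(k)/C(k) = (k - 1)*(k + 3)/(4*k**2 + 18*k + 3).
Verify: 5**k*(4*k**2 + 18*k + 3) matches t_k.

Yes. s_k = 5^{k} \left(k^{2} + 2 k - 3\right).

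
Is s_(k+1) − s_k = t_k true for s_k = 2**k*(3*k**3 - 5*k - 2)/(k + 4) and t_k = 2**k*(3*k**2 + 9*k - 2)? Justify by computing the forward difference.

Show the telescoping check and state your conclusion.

s_(k+1) = 2**(k + 1)*(-5*k + 3*(k + 1)**3 - 7)/(k + 5)
s_(k+1) − s_k = 2**k*(3*k**4 + 27*k**3 + 85*k**2 + 51*k - 22)/(k**2 + 9*k + 20)
(s_(k+1) − s_k) − t_k = 2**k*(-9*k**3 - 54*k**2 - 111*k + 18)/(k**2 + 9*k + 20)

Invalid: residual 2**k*(-9*k**3 - 54*k**2 - 111*k + 18)/(k**2 + 9*k + 20) ≠ 0.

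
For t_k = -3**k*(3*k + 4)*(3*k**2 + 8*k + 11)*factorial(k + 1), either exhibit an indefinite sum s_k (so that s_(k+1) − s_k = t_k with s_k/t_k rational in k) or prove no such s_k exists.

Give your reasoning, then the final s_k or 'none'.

s_k = -3**k*(3*k**2 + k + 4)*factorial(k + 1)

The ratio is 3*(9*k**4 + 81*k**3 + 290*k**2 + 482*k + 308)/(9*k**3 + 36*k**2 + 65*k + 44).
Take A(k)=3*k + 6, B(k)=1, C(k)=k**3 + 4*k**2 + 65*k/9 + 44/9.
f must satisfy (3*k + 6)·f(k+1) − (1)·f(k) = k**3 + 4*k**2 + 65*k/9 + 44/9.
Bound: deg f ≤ 2.
Coefficient equations give f(k) = (3*k**2 + k + 4)/9.
Certificate R = B(k−1)f/C = (3*k**2 + k + 4)/((3*k + 4)*(3*k**2 + 8*k + 11)) gives s_k = -3**k*(3*k**2 + k + 4)*factorial(k + 1).
Verify: -3**k*(3*k + 4)*(3*k**2 + 8*k + 11)*factorial(k + 1) matches t_k.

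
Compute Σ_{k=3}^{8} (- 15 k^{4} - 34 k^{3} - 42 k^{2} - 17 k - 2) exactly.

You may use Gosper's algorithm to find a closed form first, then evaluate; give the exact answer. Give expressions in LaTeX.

r(k) = (15*k**4 + 94*k**3 + 234*k**2 + 263*k + 110)/(15*k**4 + 34*k**3 + 42*k**2 + 17*k + 2) after simplifying.
Factor: A=1; B=1; C=k**4 + 34*k**3/15 + 14*k**2/5 + 17*k/15 + 2/15.
Set up (1)·f(k+1) − (1)·f(k) − (k**4 + 34*k**3/15 + 14*k**2/5 + 17*k/15 + 2/15) = 0.
Degrees (0,0,4) ⇒ d ≤ 5.
Solve for f: f(k) = k**2*(3*k**3 + k**2 + 2*k - 4)/15 (degree 5 ≤ 5).
So s_k = (B(k−1)f/C)·t_k = (k**2*(3*k**3 + k**2 + 2*k - 4)/(15*k**4 + 34*k**3 + 42*k**2 + 17*k + 2))·t_k = k**2*(-3*k**3 - k**2 - 2*k + 4).
Δs = -15*k**4 - 34*k**3 - 42*k**2 - 17*k - 2, as required.
Sum = s_(9) − s_(3); s_(9) = -184842, s_(3) = -828 ⇒ -184014.

Σ = -184014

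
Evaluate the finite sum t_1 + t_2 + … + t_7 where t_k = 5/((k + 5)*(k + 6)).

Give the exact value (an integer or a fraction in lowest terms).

Step 1: r(k) = (k + 5)/(k + 7).
Normal form (A,B,C) = (k + 5, k + 7, 1).
Need (k + 5)·f(k+1) − (k + 6)·f(k) = 1.
Degrees (1,1,0) ⇒ d ≤ 1.
Solving with deg f ≤ 1: f(k) = k/5.
R(k) = B(k−1)·f(k)/C(k) = k*(k + 6)/5; s_k = R·t_k = k/(k + 5).
s_(k+1) − s_k = 5/(k**2 + 11*k + 30) = t_k.
Telescoping: Σ = s_(8) − s_(1) = 8/13 − (1/6) = 35/78.

Σ = 35/78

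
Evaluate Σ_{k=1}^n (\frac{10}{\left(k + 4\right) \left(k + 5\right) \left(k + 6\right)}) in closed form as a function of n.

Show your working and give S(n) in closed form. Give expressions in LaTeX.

S(n) = \frac{n \left(n + 11\right)}{6 \left(n^{2} + 11 n + 30\right)}

r(k) = (k + 4)/(k + 7) after simplifying.
Take A(k)=k + 4, B(k)=k + 7, C(k)=1.
Need (k + 4)·f(k+1) − (k + 6)·f(k) = 1.
From deg A=1, deg B=1, deg C=0: d=2.
Solving with deg f ≤ 2: f(k) = k*(k + 9)/40.
So s_k = (B(k−1)f/C)·t_k = (k*(k + 6)*(k + 9)/40)·t_k = k*(k + 9)/(4*(k + 4)*(k + 5)).
s_(k+1) − s_k = 10/(k**3 + 15*k**2 + 74*k + 120) = t_k.
s_(n+1) = (n**2 + 11*n + 10)/(4*(n**2 + 11*n + 30)) and s_(1) = 1/12, so S(n) = n*(n + 11)/(6*(n**2 + 11*n + 30)).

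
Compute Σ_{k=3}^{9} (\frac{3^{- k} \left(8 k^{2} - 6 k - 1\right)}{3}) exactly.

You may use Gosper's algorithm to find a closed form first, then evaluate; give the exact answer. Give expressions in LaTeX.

r(k) = (8*k**2 + 10*k + 1)/(3*(8*k**2 - 6*k - 1)) after simplifying.
Take A(k)=1/3, B(k)=1, C(k)=k**2 - 3*k/4 - 1/8.
Solve (1/3)·f(k+1) − (1)·f(k) = k**2 - 3*k/4 - 1/8.
Degrees (0,0,2) ⇒ d ≤ 2.
Solve for f: f(k) = -3*(4*k**2 + k + 2)/8 (degree 2 ≤ 2).
So s_k = (B(k−1)f/C)·t_k = (-3*(4*k**2 + k + 2)/(8*k**2 - 6*k - 1))·t_k = (-4*k**2 - k - 2)/3**k.
s_(k+1) − s_k = (8*k**2 - 6*k - 1)/(3*3**k) = t_k.
Σ_(k=3)^(9) t_k = s_(10) − s_(3) = -412/59049 − (-41/27) = 89255/59049.

Σ = 89255/59049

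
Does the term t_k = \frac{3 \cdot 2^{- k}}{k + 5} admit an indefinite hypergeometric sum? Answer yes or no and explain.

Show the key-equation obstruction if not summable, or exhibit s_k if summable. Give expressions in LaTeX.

The ratio is (k + 5)/(2*(k + 6)).
Normal form (A,B,C) = (k/2 + 5/2, k + 6, 1).
Need (k/2 + 5/2)·f(k+1) − (k + 5)·f(k) = 1.
Bound: deg f ≤ -1.
Bound -1 < 0, so the key equation has no polynomial solution.

No — negative degree bound, so no certificate f.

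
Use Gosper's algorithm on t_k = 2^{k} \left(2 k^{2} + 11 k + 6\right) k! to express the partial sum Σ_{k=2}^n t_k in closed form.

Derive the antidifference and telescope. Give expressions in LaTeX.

S(n) = 2 \cdot 2^{n} n^{2} n! + 12 \cdot 2^{n} n n! + 10 \cdot 2^{n} n! - 48

r(k) = 2*(2*k**3 + 17*k**2 + 34*k + 19)/(2*k**2 + 11*k + 6) after simplifying.
A = 2*k + 2, B = 1, C = k**2 + 11*k/2 + 3.
Set up (2*k + 2)·f(k+1) − (1)·f(k) − (k**2 + 11*k/2 + 3) = 0.
d = 1 from the (1,0,2) case.
Match coefficients ⇒ f(k) = (k + 4)/2.
R(k) = B(k−1)·f(k)/C(k) = (k + 4)/(2*k**2 + 11*k + 6); s_k = R·t_k = 2**k*(k + 4)*factorial(k).
Verify: 2**k*(2*k**2 + 11*k + 6)*factorial(k) matches t_k.
Evaluate: s_(n+1) = 2**(n + 1)*(n + 5)*factorial(n + 1); subtract s_(2) = 48 ⇒ S(n) = 2*2**n*n**2*factorial(n) + 12*2**n*n*factorial(n) + 10*2**n*factorial(n) - 48.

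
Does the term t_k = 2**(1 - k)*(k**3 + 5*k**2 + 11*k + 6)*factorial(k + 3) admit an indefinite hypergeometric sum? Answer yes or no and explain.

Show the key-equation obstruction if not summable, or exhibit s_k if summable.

Yes. s_k = 2**(2 - k)*(k**2 + k - 1)*factorial(k + 3).

The ratio is (k**4 + 12*k**3 + 56*k**2 + 119*k + 92)/(2*(k**3 + 5*k**2 + 11*k + 6)).
Normal form (A,B,C) = (k/2 + 2, 1, k**3 + 5*k**2 + 11*k + 6).
Set up (k/2 + 2)·f(k+1) − (1)·f(k) − (k**3 + 5*k**2 + 11*k + 6) = 0.
Degrees (1,0,3) ⇒ d ≤ 2.
Solve for f: f(k) = 2*(k**2 + k - 1) (degree 2 ≤ 2).
So s_k = (B(k−1)f/C)·t_k = (2*(k**2 + k - 1)/(k**3 + 5*k**2 + 11*k + 6))·t_k = 2**(2 - k)*(k**2 + k - 1)*factorial(k + 3).
Check: Δs_k = 2**(1 - k)*(k**3 + 5*k**2 + 11*k + 6)*factorial(k + 3). ✓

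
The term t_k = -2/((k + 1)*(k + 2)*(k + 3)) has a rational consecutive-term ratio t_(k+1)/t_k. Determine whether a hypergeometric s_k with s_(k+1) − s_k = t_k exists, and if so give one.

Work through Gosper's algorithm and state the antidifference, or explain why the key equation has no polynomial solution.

Compute t_(k+1)/t_k: get (k + 1)/(k + 4).
Take A(k)=k + 1, B(k)=k + 4, C(k)=1.
Key eq: (k + 1)·f(k+1) = (k + 3)·f(k) + (1).
d = 2 from the (1,1,0) case.
Match coefficients ⇒ f(k) = k*(k + 3)/4.
R(k) = B(k−1)·f(k)/C(k) = k*(k + 3)**2/4; s_k = R·t_k = k*(-k - 3)/(2*(k + 1)*(k + 2)).
Δs = -2/(k**3 + 6*k**2 + 11*k + 6), as required.

s_k = k*(-k - 3)/(2*(k + 1)*(k + 2))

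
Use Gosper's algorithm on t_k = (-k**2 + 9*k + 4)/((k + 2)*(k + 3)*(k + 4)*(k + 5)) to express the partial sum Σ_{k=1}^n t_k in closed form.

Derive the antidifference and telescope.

Ratio r(k) = (k + 2)*(9*k - (k + 1)**2 + 13)/((k + 6)*(-k**2 + 9*k + 4)).
Gosper form: A/B · C(k+1)/C(k) with A=k + 2, B=k + 6, C=k**2 - 9*k - 4.
f must satisfy (k + 2)·f(k+1) − (k + 5)·f(k) = k**2 - 9*k - 4.
deg f ≤ 3 (via 1,1,2).
Match coefficients ⇒ f(k) = -k*(k**2 + 21*k + 2)/12.
So s_k = (B(k−1)f/C)·t_k = (-k*(k + 5)*(k**2 + 21*k + 2)/(12*(k**2 - 9*k - 4)))·t_k = k*(k**2 + 21*k + 2)/(12*(k + 2)*(k + 3)*(k + 4)).
Check: Δs_k = (-k**2 + 9*k + 4)/(k**4 + 14*k**3 + 71*k**2 + 154*k + 120). ✓
s_(n+1) = (n**3 + 24*n**2 + 47*n + 24)/(12*(n**3 + 12*n**2 + 47*n + 60)) and s_(1) = 1/30, so S(n) = n*(n**2 + 32*n + 47)/(20*(n**3 + 12*n**2 + 47*n + 60)).

S(n) = n*(n**2 + 32*n + 47)/(20*(n**3 + 12*n**2 + 47*n + 60))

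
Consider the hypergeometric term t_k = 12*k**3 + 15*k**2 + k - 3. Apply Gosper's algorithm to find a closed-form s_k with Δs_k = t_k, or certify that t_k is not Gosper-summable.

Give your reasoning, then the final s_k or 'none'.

Ratio r(k) = (12*k**3 + 51*k**2 + 67*k + 25)/(12*k**3 + 15*k**2 + k - 3).
Gosper form: A/B · C(k+1)/C(k) with A=1, B=1, C=k**3 + 5*k**2/4 + k/12 - 1/4.
Key eq: (1)·f(k+1) = (1)·f(k) + (k**3 + 5*k**2/4 + k/12 - 1/4).
deg f ≤ 4 (via 0,0,3).
Solve for f: f(k) = k*(3*k**3 - k**2 - 4*k - 1)/12 (degree 4 ≤ 4).
Certificate R = B(k−1)f/C = k*(3*k**3 - k**2 - 4*k - 1)/(12*k**3 + 15*k**2 + k - 3) gives s_k = k*(3*k**3 - k**2 - 4*k - 1).
Δs = 12*k**3 + 15*k**2 + k - 3, as required.

s_k = k*(3*k**3 - k**2 - 4*k - 1)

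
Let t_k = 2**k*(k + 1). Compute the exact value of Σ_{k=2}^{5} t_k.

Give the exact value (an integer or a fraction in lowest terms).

Compute t_(k+1)/t_k: get 2*(k + 2)/(k + 1).
Factor: A=2; B=1; C=k + 1.
f must satisfy (2)·f(k+1) − (1)·f(k) = k + 1.
d = 1 from the (0,0,1) case.
Solving with deg f ≤ 1: f(k) = k - 1.
Get s_k = R·t_k = 2**k*(k - 1) with R(k) = B(k−1)f(k)/C(k) = (k - 1)/(k + 1).
Check: Δs_k = 2**k*(k + 1). ✓
Sum = s_(6) − s_(2); s_(6) = 320, s_(2) = 4 ⇒ 316.

Σ = 316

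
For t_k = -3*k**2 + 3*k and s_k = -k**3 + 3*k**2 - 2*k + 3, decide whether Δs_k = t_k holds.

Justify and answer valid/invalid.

s_(k+1) = -k**3 + k + 3
s_(k+1) − s_k = 3*k*(1 - k)
(s_(k+1) − s_k) − t_k = 0

valid (s_(k+1) − s_k reduces to t_k)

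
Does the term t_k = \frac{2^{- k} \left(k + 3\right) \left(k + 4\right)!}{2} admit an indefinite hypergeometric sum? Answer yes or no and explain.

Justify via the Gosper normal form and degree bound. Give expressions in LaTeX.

Yes. s_k = 2^{- k} \left(k + 4\right)!.

t_(k+1)/t_k = (k + 4)*(k + 5)/(2*(k + 3)).
Factor: A=k/2 + 5/2; B=1; C=k + 3.
Solve (k/2 + 5/2)·f(k+1) − (1)·f(k) = k + 3.
deg f ≤ 0 (via 1,0,1).
Solving with deg f ≤ 0: f(k) = 2.
Then R = B(k−1)f/C = 2/(k + 3), so s_k = R(k)·t_k = factorial(k + 4)/2**k.
s_(k+1) − s_k = (k + 3)*factorial(k + 4)/(2*2**k) = t_k.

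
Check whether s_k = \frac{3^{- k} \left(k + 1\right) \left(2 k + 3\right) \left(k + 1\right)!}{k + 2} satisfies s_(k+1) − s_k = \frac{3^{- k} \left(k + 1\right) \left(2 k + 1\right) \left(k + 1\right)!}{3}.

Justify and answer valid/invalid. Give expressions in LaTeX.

s_(k+1) = (k + 2)*(2*k + 5)*factorial(k + 2)/(3*3**k*(k + 3))
s_(k+1) − s_k = (2*k**4 + 11*k**3 + 21*k**2 + 22*k + 13)*factorial(k + 1)/(3*3**k*(k + 2)*(k + 3))
(s_(k+1) − s_k) − t_k = -(2*k**3 + 7*k**2 + k - 7)*factorial(k + 1)/(3*3**k*(k + 2)*(k + 3))

Invalid: residual - \frac{3^{- k} \left(2 k^{3} + 7 k^{2} + k - 7\right) \left(k + 1\right)!}{3 \left(k + 2\right) \left(k + 3\right)} ≠ 0.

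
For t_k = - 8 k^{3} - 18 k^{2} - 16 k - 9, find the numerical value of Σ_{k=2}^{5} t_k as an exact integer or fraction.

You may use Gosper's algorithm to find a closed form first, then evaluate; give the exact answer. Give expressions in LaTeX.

Σ = -3024

The ratio is (8*k**3 + 42*k**2 + 76*k + 51)/(8*k**3 + 18*k**2 + 16*k + 9).
So A=1 and B=1, with C=k**3 + 9*k**2/4 + 2*k + 9/8.
Solve (1)·f(k+1) − (1)·f(k) = k**3 + 9*k**2/4 + 2*k + 9/8.
Bound: deg f ≤ 4.
Match coefficients ⇒ f(k) = k*(2*k**3 + 2*k**2 + k + 4)/8.
Get s_k = R·t_k = k*(-2*k**3 - 2*k**2 - k - 4) with R(k) = B(k−1)f(k)/C(k) = k*(2*k**3 + 2*k**2 + k + 4)/(8*k**3 + 18*k**2 + 16*k + 9).
Check: Δs_k = -8*k**3 - 18*k**2 - 16*k - 9. ✓
Evaluate s at k=6 and k=2: -3084 and -60; difference -3024.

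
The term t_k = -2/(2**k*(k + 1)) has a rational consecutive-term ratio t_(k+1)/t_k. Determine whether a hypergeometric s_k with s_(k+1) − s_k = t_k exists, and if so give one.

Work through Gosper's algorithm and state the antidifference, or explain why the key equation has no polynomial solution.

not Gosper-summable; s_k does not exist

Step 1: r(k) = (k + 1)/(2*(k + 2)).
A = k/2 + 1/2, B = k + 2, C = 1.
Key eq: (k/2 + 1/2)·f(k+1) = (k + 1)·f(k) + (1).
d = -1 from the (1,1,0) case.
d = -1 < 0 ⇒ no nonzero polynomial f; not summable.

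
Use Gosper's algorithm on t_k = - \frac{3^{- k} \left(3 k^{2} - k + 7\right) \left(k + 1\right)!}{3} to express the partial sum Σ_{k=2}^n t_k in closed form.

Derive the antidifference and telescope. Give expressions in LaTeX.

The ratio is (k + 2)*(-k + 3*(k + 1)**2 + 6)/(3*(3*k**2 - k + 7)).
Gosper form: A/B · C(k+1)/C(k) with A=k/3 + 2/3, B=1, C=k**2 - k/3 + 7/3.
Set up (k/3 + 2/3)·f(k+1) − (1)·f(k) − (k**2 - k/3 + 7/3) = 0.
Bound: deg f ≤ 1.
Solve for f: f(k) = 3*k - 1 (degree 1 ≤ 1).
Certificate R = B(k−1)f/C = 3*(3*k - 1)/(3*k**2 - k + 7) gives s_k = -(3*k - 1)*factorial(k + 1)/3**k.
Check: Δs_k = -(3*k**2 - k + 7)*factorial(k + 1)/(3*3**k). ✓
Telescope: S(n) = s_(n+1) − s_(2) = -3**(-n - 1)*(3*n + 2)*factorial(n + 2) − (-10/3) = 3**(-n - 1)*(10*3**n - 3*n**3*factorial(n) - 11*n**2*factorial(n) - 12*n*factorial(n) - 4*factorial(n)).

S(n) = 3^{- n - 1} \left(10 \cdot 3^{n} - 3 n^{3} n! - 11 n^{2} n! - 12 n n! - 4 n!\right)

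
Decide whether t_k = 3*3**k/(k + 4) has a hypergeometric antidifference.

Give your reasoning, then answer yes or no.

Ratio r(k) = 3*(k + 4)/(k + 5).
A = 3*k + 12, B = k + 5, C = 1.
Need (3*k + 12)·f(k+1) − (k + 4)·f(k) = 1.
Degrees (1,1,0) ⇒ d ≤ -1.
d = -1 < 0 ⇒ no nonzero polynomial f; not summable.

No — t_k has no hypergeometric antidifference.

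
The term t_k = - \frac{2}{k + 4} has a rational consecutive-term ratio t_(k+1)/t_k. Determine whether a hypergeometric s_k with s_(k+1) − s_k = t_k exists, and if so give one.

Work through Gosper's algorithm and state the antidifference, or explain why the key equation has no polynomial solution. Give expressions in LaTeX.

r(k) = (k + 4)/(k + 5) after simplifying.
A = k + 4, B = k + 5, C = 1.
Solve (k + 4)·f(k+1) − (k + 4)·f(k) = 1.
Degrees (1,1,0) ⇒ d ≤ 0.
Put f(k) = c0: A·f(k+1) − B(k−1)·f(k) − C = -1; need -1 = 0 — inconsistent ⇒ no f, not summable.

no hypergeometric antidifference exists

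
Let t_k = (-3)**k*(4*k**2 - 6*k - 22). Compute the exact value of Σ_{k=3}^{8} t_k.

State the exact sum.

Σ = 984258

r(k) = 3*(-2*k**2 - k + 12)/(2*k**2 - 3*k - 11) after simplifying.
Take A(k)=-3, B(k)=1, C(k)=k**2 - 3*k/2 - 11/2.
Need (-3)·f(k+1) − (1)·f(k) = k**2 - 3*k/2 - 11/2.
d = 2 from the (0,0,2) case.
A polynomial solution: f(k) = -(k - 4)*(k + 1)/4.
So s_k = (B(k−1)f/C)·t_k = (-(k - 4)*(k + 1)/(2*(2*k**2 - 3*k - 11)))·t_k = (-3)**k*(-k**2 + 3*k + 4).
Verify: (-3)**k*(4*k**2 - 6*k - 22) matches t_k.
Evaluate s at k=9 and k=3: 984150 and -108; difference 984258.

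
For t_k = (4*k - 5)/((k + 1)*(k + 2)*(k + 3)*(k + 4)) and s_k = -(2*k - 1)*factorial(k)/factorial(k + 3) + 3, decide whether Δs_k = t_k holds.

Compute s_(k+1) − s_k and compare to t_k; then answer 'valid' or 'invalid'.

valid (s_(k+1) − s_k reduces to t_k)

s_(k+1) = (3*k**3 + 27*k**2 + 76*k + 71)/((k + 2)*(k + 3)*(k + 4))
s_(k+1) − s_k = (4*k - 5)/((k + 1)*(k + 2)*(k + 3)*(k + 4))
(s_(k+1) − s_k) − t_k = 0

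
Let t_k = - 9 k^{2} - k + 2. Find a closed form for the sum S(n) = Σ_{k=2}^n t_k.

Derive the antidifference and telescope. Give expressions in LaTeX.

S(n) = - 3 n^{3} - 5 n^{2} + 8

Compute t_(k+1)/t_k: get (k + 9*(k + 1)**2 - 1)/(9*k**2 + k - 2).
Gosper form: A/B · C(k+1)/C(k) with A=1, B=1, C=k**2 + k/9 - 2/9.
Set up (1)·f(k+1) − (1)·f(k) − (k**2 + k/9 - 2/9) = 0.
Degrees (0,0,2) ⇒ d ≤ 3.
Coefficient equations give f(k) = k*(3*k**2 - 4*k - 1)/9.
Certificate R = B(k−1)f/C = k*(3*k**2 - 4*k - 1)/(9*k**2 + k - 2) gives s_k = k*(-3*k**2 + 4*k + 1).
s_(k+1) − s_k = -9*k**2 - k + 2 = t_k.
Telescope: S(n) = s_(n+1) − s_(2) = -3*n**3 - 5*n**2 + 2 − (-6) = -3*n**3 - 5*n**2 + 8.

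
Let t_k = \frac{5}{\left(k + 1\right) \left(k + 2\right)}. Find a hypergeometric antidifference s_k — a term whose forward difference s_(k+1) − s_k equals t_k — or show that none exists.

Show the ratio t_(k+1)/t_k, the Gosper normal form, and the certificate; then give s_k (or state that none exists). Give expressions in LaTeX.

s_k = \frac{5 k}{k + 1}

Step 1: r(k) = (k + 1)/(k + 3).
Factor: A=k + 1; B=k + 3; C=1.
Need (k + 1)·f(k+1) − (k + 2)·f(k) = 1.
d = 1 from the (1,1,0) case.
Solving with deg f ≤ 1: f(k) = k.
So s_k = (B(k−1)f/C)·t_k = (k*(k + 2))·t_k = 5*k/(k + 1).
Δs = 5/(k**2 + 3*k + 2), as required.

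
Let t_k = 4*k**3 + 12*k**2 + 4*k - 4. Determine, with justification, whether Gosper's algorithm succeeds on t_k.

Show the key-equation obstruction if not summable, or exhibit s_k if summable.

t_(k+1)/t_k = (k + (k + 1)**3 + 3*(k + 1)**2)/(k**3 + 3*k**2 + k - 1).
Gosper form: A/B · C(k+1)/C(k) with A=1, B=1, C=k**3 + 3*k**2 + k - 1.
Key eq: (1)·f(k+1) = (1)·f(k) + (k**3 + 3*k**2 + k - 1).
Degrees (0,0,3) ⇒ d ≤ 4.
Solving with deg f ≤ 4: f(k) = k*(k + 1)*(k**2 + k - 4)/4.
So s_k = (B(k−1)f/C)·t_k = (k*(k**2 + k - 4)/(4*(k**2 + 2*k - 1)))·t_k = k*(k**3 + 2*k**2 - 3*k - 4).
s_(k+1) − s_k = 4*k**3 + 12*k**2 + 4*k - 4 = t_k.

Yes. s_k = k*(k**3 + 2*k**2 - 3*k - 4).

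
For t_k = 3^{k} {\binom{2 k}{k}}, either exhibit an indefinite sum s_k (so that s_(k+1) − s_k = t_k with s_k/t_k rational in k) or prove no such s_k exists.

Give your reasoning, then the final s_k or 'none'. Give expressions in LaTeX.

not Gosper-summable; s_k does not exist

The ratio is 6*(2*k + 1)/(k + 1).
Normal form (A,B,C) = (12*k + 6, k + 1, 1).
Need (12*k + 6)·f(k+1) − (k)·f(k) = 1.
Bound: deg f ≤ -1.
d = -1 < 0 ⇒ no nonzero polynomial f; not summable.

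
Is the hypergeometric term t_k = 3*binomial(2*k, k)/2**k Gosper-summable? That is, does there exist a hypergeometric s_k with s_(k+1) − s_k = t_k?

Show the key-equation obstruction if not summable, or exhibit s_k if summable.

Compute t_(k+1)/t_k: get (2*k + 1)/(k + 1).
Take A(k)=2*k + 1, B(k)=k + 1, C(k)=1.
Set up (2*k + 1)·f(k+1) − (k)·f(k) − (1) = 0.
d = -1 from the (1,1,0) case.
deg f ≤ -1 is impossible — no certificate.

No; the degree bound rules out any f.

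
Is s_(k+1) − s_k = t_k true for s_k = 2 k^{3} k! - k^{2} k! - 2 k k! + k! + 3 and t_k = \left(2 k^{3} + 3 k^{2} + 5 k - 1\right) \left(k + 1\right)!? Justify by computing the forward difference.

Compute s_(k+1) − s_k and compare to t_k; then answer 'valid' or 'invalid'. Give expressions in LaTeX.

Valid — Δs_k = t_k.

s_(k+1) = 2*k**4*factorial(k) + 7*k**3*factorial(k) + 7*k**2*factorial(k) + 2*k*factorial(k) + 3
s_(k+1) − s_k = (2*k**3 + 3*k**2 + 5*k - 1)*factorial(k + 1)
(s_(k+1) − s_k) − t_k = 0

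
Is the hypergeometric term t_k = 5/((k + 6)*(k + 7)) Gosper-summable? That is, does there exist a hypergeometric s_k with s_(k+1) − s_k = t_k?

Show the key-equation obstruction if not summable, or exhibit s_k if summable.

Yes. s_k = 5*k/(6*(k + 6)).

t_(k+1)/t_k = (k + 6)/(k + 8).
Take A(k)=k + 6, B(k)=k + 8, C(k)=1.
Set up (k + 6)·f(k+1) − (k + 7)·f(k) − (1) = 0.
d = 1 from the (1,1,0) case.
Solve for f: f(k) = k/6 (degree 1 ≤ 1).
Certificate R = B(k−1)f/C = k*(k + 7)/6 gives s_k = 5*k/(6*(k + 6)).
s_(k+1) − s_k = 5/(k**2 + 13*k + 42) = t_k.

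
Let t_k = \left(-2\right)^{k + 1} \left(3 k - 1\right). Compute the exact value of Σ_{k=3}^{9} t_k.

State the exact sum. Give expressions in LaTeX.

Σ = 18464

r(k) = 2*(-3*k - 2)/(3*k - 1) after simplifying.
A = -2, B = 1, C = k - 1/3.
Key eq: (-2)·f(k+1) = (1)·f(k) + (k - 1/3).
Degrees (0,0,1) ⇒ d ≤ 1.
A polynomial solution: f(k) = -(k - 1)/3.
Then R = B(k−1)f/C = -(k - 1)/(3*k - 1), so s_k = R(k)·t_k = (-2)**(k + 1)*(1 - k).
s_(k+1) − s_k = (-2)**(k + 1)*(3*k - 1) = t_k.
Sum = s_(10) − s_(3); s_(10) = 18432, s_(3) = -32 ⇒ 18464.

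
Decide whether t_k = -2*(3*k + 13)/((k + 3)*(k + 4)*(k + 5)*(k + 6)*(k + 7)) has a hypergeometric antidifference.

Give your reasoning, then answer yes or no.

t_(k+1)/t_k = (k + 3)*(3*k + 16)/((k + 8)*(3*k + 13)).
Take A(k)=k + 3, B(k)=k + 8, C(k)=k + 13/3.
Solve (k + 3)·f(k+1) − (k + 7)·f(k) = k + 13/3.
From deg A=1, deg B=1, deg C=1: d=4.
Solving with deg f ≤ 4: f(k) = k*(k + 4)*(k**2 + 14*k + 63)/270.
So s_k = (B(k−1)f/C)·t_k = (k*(k + 4)*(k + 7)*(k**2 + 14*k + 63)/(90*(3*k + 13)))·t_k = k*(-k**2 - 14*k - 63)/(45*(k**3 + 14*k**2 + 63*k + 90)).
s_(k+1) − s_k = 2*(-3*k - 13)/(k**5 + 25*k**4 + 245*k**3 + 1175*k**2 + 2754*k + 2520) = t_k.

Yes. s_k = k*(-k**2 - 14*k - 63)/(45*(k**3 + 14*k**2 + 63*k + 90)).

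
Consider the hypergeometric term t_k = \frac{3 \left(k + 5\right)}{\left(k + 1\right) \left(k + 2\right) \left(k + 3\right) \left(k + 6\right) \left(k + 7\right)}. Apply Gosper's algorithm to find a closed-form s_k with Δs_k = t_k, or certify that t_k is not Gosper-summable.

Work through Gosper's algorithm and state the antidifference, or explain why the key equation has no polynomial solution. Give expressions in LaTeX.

Step 1: r(k) = (k + 1)*(k + 6)**2/((k + 4)*(k + 5)*(k + 8)).
So A=k + 1 and B=k + 8, with C=k**3 + 14*k**2 + 65*k + 100.
Solve (k + 1)·f(k+1) − (k + 7)·f(k) = k**3 + 14*k**2 + 65*k + 100.
From deg A=1, deg B=1, deg C=3: d=6.
Solving with deg f ≤ 6: f(k) = k*(k + 3)*(k + 4)**2*(k + 5)**2/36.
So s_k = (B(k−1)f/C)·t_k = (k*(k + 3)*(k + 4)*(k + 7)/36)·t_k = k*(k**2 + 9*k + 20)/(12*(k**3 + 9*k**2 + 20*k + 12)).
Check: Δs_k = 3*(k + 5)/(k**5 + 19*k**4 + 131*k**3 + 401*k**2 + 540*k + 252). ✓

s_k = \frac{k \left(k^{2} + 9 k + 20\right)}{12 \left(k^{3} + 9 k^{2} + 20 k + 12\right)}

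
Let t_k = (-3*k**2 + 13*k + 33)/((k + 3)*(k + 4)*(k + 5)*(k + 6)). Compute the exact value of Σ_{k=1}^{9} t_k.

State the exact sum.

Σ = 51/520

t_(k+1)/t_k = (k + 3)*(13*k - 3*(k + 1)**2 + 46)/((k + 7)*(-3*k**2 + 13*k + 33)).
Factor: A=k + 3; B=k + 7; C=k**2 - 13*k/3 - 11.
Key eq: (k + 3)·f(k+1) = (k + 6)·f(k) + (k**2 - 13*k/3 - 11).
Bound: deg f ≤ 3.
Coefficient equations give f(k) = -k*(k**2 + 57*k + 107)/45.
So s_k = (B(k−1)f/C)·t_k = (-k*(k + 6)*(k**2 + 57*k + 107)/(15*(3*k**2 - 13*k - 33)))·t_k = k*(k**2 + 57*k + 107)/(15*(k + 3)*(k + 4)*(k + 5)).
Δs = (-3*k**2 + 13*k + 33)/(k**4 + 18*k**3 + 119*k**2 + 342*k + 360), as required.
Telescoping: Σ = s_(10) − s_(1) = 37/195 − (11/120) = 51/520.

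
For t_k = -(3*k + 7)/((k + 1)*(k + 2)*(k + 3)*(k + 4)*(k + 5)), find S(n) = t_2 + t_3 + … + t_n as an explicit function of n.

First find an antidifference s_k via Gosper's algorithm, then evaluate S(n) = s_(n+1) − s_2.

S(n) = (-n**3 - 11*n**2 - 38*n + 50)/(90*(n**3 + 11*n**2 + 38*n + 40))

t_(k+1)/t_k = (k + 1)*(3*k + 10)/((k + 6)*(3*k + 7)).
Normal form (A,B,C) = (k + 1, k + 6, k + 7/3).
Need (k + 1)·f(k+1) − (k + 5)·f(k) = k + 7/3.
d = 4 from the (1,1,1) case.
Solve for f: f(k) = k*(k + 2)*(k**2 + 8*k + 19)/36 (degree 4 ≤ 4).
So s_k = (B(k−1)f/C)·t_k = (k*(k + 2)*(k + 5)*(k**2 + 8*k + 19)/(12*(3*k + 7)))·t_k = k*(-k**2 - 8*k - 19)/(12*(k**3 + 8*k**2 + 19*k + 12)).
s_(k+1) − s_k = (-3*k - 7)/(k**5 + 15*k**4 + 85*k**3 + 225*k**2 + 274*k + 120) = t_k.
Σ_(k=2)^n t_k = s_(n+1) − s_(2) = ((-n**3 - 11*n**2 - 38*n - 28)/(12*(n**3 + 11*n**2 + 38*n + 40))) − (-13/180), i.e. (-n**3 - 11*n**2 - 38*n + 50)/(90*(n**3 + 11*n**2 + 38*n + 40)).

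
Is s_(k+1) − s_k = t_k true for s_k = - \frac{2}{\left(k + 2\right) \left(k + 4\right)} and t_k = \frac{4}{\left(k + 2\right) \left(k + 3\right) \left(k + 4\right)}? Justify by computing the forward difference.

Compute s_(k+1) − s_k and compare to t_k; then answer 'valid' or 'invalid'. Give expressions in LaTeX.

s_(k+1) = -2/((k + 3)*(k + 5))
s_(k+1) − s_k = 2*(2*k + 7)/(k**4 + 14*k**3 + 71*k**2 + 154*k + 120)
(s_(k+1) − s_k) − t_k = -6/(k**4 + 14*k**3 + 71*k**2 + 154*k + 120)

Invalid: residual - \frac{6}{k^{4} + 14 k^{3} + 71 k^{2} + 154 k + 120} ≠ 0.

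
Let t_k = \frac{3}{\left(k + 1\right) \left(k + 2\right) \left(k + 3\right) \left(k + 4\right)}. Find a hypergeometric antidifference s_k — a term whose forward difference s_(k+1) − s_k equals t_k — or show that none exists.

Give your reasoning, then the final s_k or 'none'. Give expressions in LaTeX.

r(k) = (k + 1)/(k + 5) after simplifying.
Normal form (A,B,C) = (k + 1, k + 5, 1).
Solve (k + 1)·f(k+1) − (k + 4)·f(k) = 1.
d = 3 from the (1,1,0) case.
Solve for f: f(k) = k*(k**2 + 6*k + 11)/18 (degree 3 ≤ 3).
Certificate R = B(k−1)f/C = k*(k + 4)*(k**2 + 6*k + 11)/18 gives s_k = k*(k**2 + 6*k + 11)/(6*(k + 1)*(k + 2)*(k + 3)).
Δs = 3/(k**4 + 10*k**3 + 35*k**2 + 50*k + 24), as required.

s_k = \frac{k \left(k^{2} + 6 k + 11\right)}{6 \left(k + 1\right) \left(k + 2\right) \left(k + 3\right)}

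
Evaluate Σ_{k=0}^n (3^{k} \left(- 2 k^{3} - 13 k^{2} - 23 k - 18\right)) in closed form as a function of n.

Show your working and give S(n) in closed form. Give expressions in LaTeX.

r(k) = 3*(2*k**3 + 19*k**2 + 55*k + 56)/(2*k**3 + 13*k**2 + 23*k + 18) after simplifying.
Gosper form: A/B · C(k+1)/C(k) with A=3, B=1, C=k**3 + 13*k**2/2 + 23*k/2 + 9.
Need (3)·f(k+1) − (1)·f(k) = k**3 + 13*k**2/2 + 23*k/2 + 9.
Degrees (0,0,3) ⇒ d ≤ 3.
A polynomial solution: f(k) = (k**3 + 2*k**2 + k + 3)/2.
R(k) = B(k−1)·f(k)/C(k) = (k**3 + 2*k**2 + k + 3)/(2*k**3 + 13*k**2 + 23*k + 18); s_k = R·t_k = 3**k*(-k**3 - 2*k**2 - k - 3).
Δs = 3**k*(-2*k**3 - 13*k**2 - 23*k - 18), as required.
Evaluate: s_(n+1) = 3**(n + 1)*(-n**3 - 5*n**2 - 8*n - 7); subtract s_(0) = -3 ⇒ S(n) = -3*3**n*n**3 - 15*3**n*n**2 - 24*3**n*n - 21*3**n + 3.

S(n) = - 3 \cdot 3^{n} n^{3} - 15 \cdot 3^{n} n^{2} - 24 \cdot 3^{n} n - 21 \cdot 3^{n} + 3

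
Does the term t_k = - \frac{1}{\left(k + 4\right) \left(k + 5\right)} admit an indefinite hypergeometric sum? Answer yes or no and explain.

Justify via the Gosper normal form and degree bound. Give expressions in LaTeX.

Yes. s_k = - \frac{k}{4 k + 16}.

Compute t_(k+1)/t_k: get (k + 4)/(k + 6).
Gosper form: A/B · C(k+1)/C(k) with A=k + 4, B=k + 6, C=1.
f must satisfy (k + 4)·f(k+1) − (k + 5)·f(k) = 1.
Bound: deg f ≤ 1.
Match coefficients ⇒ f(k) = k/4.
Then R = B(k−1)f/C = k*(k + 5)/4, so s_k = R(k)·t_k = -k/(4*k + 16).
Check: Δs_k = -1/(k**2 + 9*k + 20). ✓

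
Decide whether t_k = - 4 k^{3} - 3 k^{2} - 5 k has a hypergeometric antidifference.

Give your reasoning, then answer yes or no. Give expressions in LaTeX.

r(k) = (4*k**3 + 15*k**2 + 23*k + 12)/(k*(4*k**2 + 3*k + 5)) after simplifying.
Factor: A=1; B=1; C=k**3 + 3*k**2/4 + 5*k/4.
f must satisfy (1)·f(k+1) − (1)·f(k) = k**3 + 3*k**2/4 + 5*k/4.
d = 4 from the (0,0,3) case.
Solving with deg f ≤ 4: f(k) = k*(k - 1)*(k**2 + 2)/4.
Then R = B(k−1)f/C = (k - 1)*(k**2 + 2)/(4*k**2 + 3*k + 5), so s_k = R(k)·t_k = k*(-k**3 + k**2 - 2*k + 2).
Δs = k*(-4*k**2 - 3*k - 5), as required.

Yes. s_k = k \left(- k^{3} + k^{2} - 2 k + 2\right).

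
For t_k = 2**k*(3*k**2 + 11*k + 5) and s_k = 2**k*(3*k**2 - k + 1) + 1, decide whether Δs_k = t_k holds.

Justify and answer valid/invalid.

valid; difference matches t_k

s_(k+1) = 2**(k + 1)*(-k + 3*(k + 1)**2) + 1
s_(k+1) − s_k = 2**k*(3*k**2 + 11*k + 5)
(s_(k+1) − s_k) − t_k = 0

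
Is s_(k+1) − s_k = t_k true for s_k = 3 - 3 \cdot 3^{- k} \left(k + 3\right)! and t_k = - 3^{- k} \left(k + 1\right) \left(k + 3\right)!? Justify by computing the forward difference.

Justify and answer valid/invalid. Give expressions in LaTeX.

valid; difference matches t_k

s_(k+1) = -3*3**(-k - 1)*factorial(k + 4) + 3
s_(k+1) − s_k = -(k + 1)*factorial(k + 3)/3**k
(s_(k+1) − s_k) − t_k = 0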